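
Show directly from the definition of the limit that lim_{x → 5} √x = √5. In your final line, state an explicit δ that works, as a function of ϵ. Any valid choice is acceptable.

δ = min(5, √5·ϵ)

Fix ϵ > 0. We want δ > 0 such that 0 < |x − 5| < δ implies |√x − √5| < ϵ.
Rationalise: √x − √5 = (x − 5)/(√x + √5), so |√x − √5| = |x − 5|/(√x + √5).
Restrict δ ≤ 5 so that |x − 5| < 5 forces x > 0, and then √x + √5 > √5.
Hence |√x − √5| < |x − 5|/√5, which is < ϵ once |x − 5| < √5·ϵ.
Take δ = min(5, √5·ϵ). If 0 < |x − 5| < δ then x > 0 and |√x − √5| < |x − 5|/√5 < ϵ.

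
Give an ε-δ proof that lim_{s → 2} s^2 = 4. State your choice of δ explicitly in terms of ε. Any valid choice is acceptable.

Suppose ε > 0. We seek δ > 0 with 0 < |s − 2| < δ ⇒ |s^2 − 4| < ε.
Factor: s^2 − 4 = (s − 2)(s + 2), so |s^2 − 4| = |s − 2|·|s + 2|.
Restrict δ ≤ 1. Then |s − 2| < 1 gives |s| < 3, so by the triangle inequality |s + 2| ≤ 3 + 2 = 5.
Hence |s^2 − 4| ≤ 5|s − 2|, which is < ε once |s − 2| < ε/5.
Take δ = min(1, ε/5). If 0 < |s − 2| < δ then both bounds hold and |s^2 − 4| ≤ 5|s − 2| < 5·(ε/5) = ε.

δ = min(1, ε/5)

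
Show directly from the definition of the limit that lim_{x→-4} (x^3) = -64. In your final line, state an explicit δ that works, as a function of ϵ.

Suppose ϵ > 0. We seek δ > 0 with 0 < |x + 4| < δ ⇒ |x^3 + 64| < ϵ.
Factor: x^3 + 64 = (x + 4)(x^2 - 4x + 16), so |x^3 + 64| = |x + 4|·|x^2 - 4x + 16|.
Restrict δ ≤ 1. Then |x + 4| < 1 gives |x| < 5, so by the triangle inequality |x^2 - 4x + 16| ≤ 5^2 + 4·5 + 16 = 61.
Hence |x^3 + 64| ≤ 61|x + 4|, which is < ϵ once |x + 4| < ϵ/61.
Take δ = min(1, ϵ/61). If 0 < |x + 4| < δ then both bounds hold and |x^3 + 64| ≤ 61|x + 4| < 61·(ϵ/61) = ϵ.

δ = min(1, ϵ/61)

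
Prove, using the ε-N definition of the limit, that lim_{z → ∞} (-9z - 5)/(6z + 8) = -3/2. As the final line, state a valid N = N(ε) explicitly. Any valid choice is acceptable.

Suppose ε > 0. We seek N > 0 such that z > N implies |(-9z - 5)/(6z + 8) + 3/2| < ε.
(-9z - 5)/(6z + 8) + 3/2 = (6(-9z - 5) − (-9)(6z + 8)) / (6(6z + 8)) = 42/(6(6z + 8)).
For z > 0 we have 6z + 8 > 6z, so |(-9z - 5)/(6z + 8) + 3/2| = 42/(6(6z + 8)) < 42/(6·6z) = (7/6)/z.
Thus |(-9z - 5)/(6z + 8) + 3/2| < ε whenever z > (7/6)/ε.
Take N = (7/6)/ε. If z > N then |(-9z - 5)/(6z + 8) + 3/2| < (7/6)/z < ε.

N = (7/6)/ε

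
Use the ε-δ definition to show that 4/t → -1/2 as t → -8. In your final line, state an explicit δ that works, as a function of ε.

δ = min(4, 8ε)

Suppose ε > 0. We seek δ > 0 such that 0 < |t + 8| < δ implies |4/t + 1/2| < ε.
|4/t + 1/2| = 4·|-8 − t|/(8·|t|) = 4|t + 8|/(8|t|).
Require δ ≤ 4 so that |t| > 8 − 4 = 4, hence 8|t| > 32.
Then |4/t + 1/2| < 4|t + 8|/32, which is < ε when |t + 8| < 8ε.
Take δ = min(4, 8ε). Then 0 < |t + 8| < δ gives both |t + 8| < 4 and |t + 8| < 8ε, so |4/t + 1/2| < ε.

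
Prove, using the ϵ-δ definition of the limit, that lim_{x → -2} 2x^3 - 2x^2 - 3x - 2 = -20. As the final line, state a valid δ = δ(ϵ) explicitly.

Let ϵ > 0. We want δ > 0 such that 0 < |x + 2| < δ implies |(2x^3 - 2x^2 - 3x - 2) + 20| < ϵ.
(2x^3 - 2x^2 - 3x - 2) + 20 = 2x^3 - 2x^2 - 3x + 18 = (x + 2)(2x^2 - 6x + 9).
So |(2x^3 - 2x^2 - 3x - 2) + 20| = |x + 2|·|2x^2 - 6x + 9|.
Require δ ≤ 2. Then |x + 2| < 2 gives |x| < 4, and by the triangle inequality |2x^2 - 6x + 9| ≤ 2·4^2 + 6·4 + 9 = 65.
Hence |(2x^3 - 2x^2 - 3x - 2) + 20| ≤ 65|x + 2| < ϵ provided |x + 2| < ϵ/65.
Take δ = min(2, ϵ/65). Then 0 < |x + 2| < δ gives both |x + 2| < 2 and |x + 2| < ϵ/65, so |(2x^3 - 2x^2 - 3x - 2) + 20| < ϵ.

δ = min(2, ϵ/65)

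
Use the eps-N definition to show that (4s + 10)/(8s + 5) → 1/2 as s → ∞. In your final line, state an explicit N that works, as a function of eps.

Let eps > 0. We seek N > 0 such that s > N implies |(4s + 10)/(8s + 5) − (1/2)| < eps.
(4s + 10)/(8s + 5) − (1/2) = (8(4s + 10) − 4(8s + 5)) / (8(8s + 5)) = 60/(8(8s + 5)).
For s > 0 we have 8s + 5 > 8s, so |(4s + 10)/(8s + 5) − (1/2)| = 60/(8(8s + 5)) < 60/(8·8s) = (15/16)/s.
Thus |(4s + 10)/(8s + 5) − (1/2)| < eps whenever s > (15/16)/eps.
Take N = (15/16)/eps. If s > N then |(4s + 10)/(8s + 5) − (1/2)| < (15/16)/s < eps.

N = (15/16)/eps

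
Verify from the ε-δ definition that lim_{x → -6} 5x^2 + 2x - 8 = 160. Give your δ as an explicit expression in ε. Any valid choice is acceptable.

Let ε > 0. We want δ > 0 such that 0 < |x + 6| < δ implies |(5x^2 + 2x - 8) − 160| < ε.
(5x^2 + 2x - 8) − 160 = 5x^2 + 2x - 168 = (x + 6)(5x - 28).
So |(5x^2 + 2x - 8) − 160| = |x + 6|·|5x - 28|.
Require δ ≤ 2. Then |x + 6| < 2 gives |x| < 8, and by the triangle inequality |5x - 28| ≤ 5·8 + 28 = 68.
Hence |(5x^2 + 2x - 8) − 160| ≤ 68|x + 6| < ε provided |x + 6| < ε/68.
Choosing δ = min(2, ε/68) ensures both conditions, hence |(5x^2 + 2x - 8) − 160| < ε.

δ = min(2, ε/68)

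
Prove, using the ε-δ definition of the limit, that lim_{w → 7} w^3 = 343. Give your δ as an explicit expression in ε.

Suppose ε > 0. We seek δ > 0 with 0 < |w − 7| < δ ⇒ |w^3 − 343| < ε.
Factor: w^3 − 343 = (w − 7)(w^2 + 7w + 49), so |w^3 − 343| = |w − 7|·|w^2 + 7w + 49|.
Impose δ ≤ 1 so that |w| < 8; then |w^2 + 7w + 49| ≤ 169.
Hence |w^3 − 343| ≤ 169|w − 7|, which is < ε once |w − 7| < ε/169.
Take δ = min(1, ε/169). If 0 < |w − 7| < δ then both bounds hold and |w^3 − 343| ≤ 169|w − 7| < 169·(ε/169) = ε.

δ = min(1, ε/169)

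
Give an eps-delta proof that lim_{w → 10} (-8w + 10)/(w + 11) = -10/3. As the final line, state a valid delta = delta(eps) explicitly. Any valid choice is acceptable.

delta = min(21/2, (9/4)eps)

Let eps > 0. We want delta > 0 with 0 < |w − 10| < delta ⇒ |(-8w + 10)/(w + 11) + 10/3| < eps.
Combining over a common denominator, (-8w + 10)/(w + 11) + 10/3 = [(-8w + 10)·21 − (-70)·(w + 11)] / [21·(w + 11)] = -98(w − 10) / (21(w + 11)).
So |(-8w + 10)/(w + 11) + 10/3| = 98|w − 10| / (21·|w + 11|).
Require delta ≤ 21/2, so |w + 11| ≥ |21| − |w − 10| > 21 − 21/2 = 21/2.
Hence |(-8w + 10)/(w + 11) + 10/3| < 98|w − 10|/(21·(21/2)) = (4/9)|w − 10|, which is < eps once |w − 10| < (9/4)eps.
Take delta = min(21/2, (9/4)eps). Then 0 < |w − 10| < delta forces both bounds, so |(-8w + 10)/(w + 11) + 10/3| < eps.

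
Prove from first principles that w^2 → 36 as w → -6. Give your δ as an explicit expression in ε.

Let ε > 0 be given. We seek δ > 0 with 0 < |w + 6| < δ ⇒ |w^2 − 36| < ε.
Factor: w^2 − 36 = (w + 6)(w - 6), so |w^2 − 36| = |w + 6|·|w - 6|.
Impose δ ≤ 1 so that |w| < 7; then |w - 6| ≤ 13.
Hence |w^2 − 36| ≤ 13|w + 6|, which is < ε once |w + 6| < ε/13.
Take δ = min(1, ε/13). If 0 < |w + 6| < δ then both bounds hold and |w^2 − 36| ≤ 13|w + 6| < 13·(ε/13) = ε.

δ = min(1, ε/13)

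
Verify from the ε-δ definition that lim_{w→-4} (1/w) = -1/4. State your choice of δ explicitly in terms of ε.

δ = min(2, 8ε)

Fix ε > 0. We seek δ > 0 such that 0 < |w + 4| < δ implies |1/w + 1/4| < ε.
|1/w + 1/4| = |-4 − w|/(4·|w|) = |w + 4|/(4|w|).
Require δ ≤ 2 so that |w| > 4 − 2 = 2, hence 4|w| > 8.
Then |1/w + 1/4| < |w + 4|/8, which is < ε when |w + 4| < 8ε.
Take δ = min(2, 8ε). Then 0 < |w + 4| < δ gives both |w + 4| < 2 and |w + 4| < 8ε, so |1/w + 1/4| < ε.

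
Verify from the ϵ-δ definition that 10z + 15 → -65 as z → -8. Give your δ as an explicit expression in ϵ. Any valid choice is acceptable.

δ = ϵ/10

Let ϵ > 0. We need δ > 0 so that 0 < |z + 8| < δ implies |(10z + 15) + 65| < ϵ.
Since (10z + 15) + 65 = 10(z + 8), we have |(10z + 15) + 65| = 10|z + 8|.
Thus it suffices that |z + 8| < ϵ/10.
Choosing δ = ϵ/10 gives |(10z + 15) + 65| = 10|z + 8| < ϵ whenever |z + 8| < δ.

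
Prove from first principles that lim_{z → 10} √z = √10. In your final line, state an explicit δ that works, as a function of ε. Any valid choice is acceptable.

δ = min(10, √10·ε)

Fix ε > 0. We want δ > 0 such that 0 < |z − 10| < δ implies |√z − √10| < ε.
Rationalise: √z − √10 = (z − 10)/(√z + √10), so |√z − √10| = |z − 10|/(√z + √10).
Restrict δ ≤ 10 so that |z − 10| < 10 forces z > 0, and then √z + √10 > √10.
Hence |√z − √10| < |z − 10|/√10, which is < ε once |z − 10| < √10·ε.
Take δ = min(10, √10·ε). If 0 < |z − 10| < δ then z > 0 and |√z − √10| < |z − 10|/√10 < ε.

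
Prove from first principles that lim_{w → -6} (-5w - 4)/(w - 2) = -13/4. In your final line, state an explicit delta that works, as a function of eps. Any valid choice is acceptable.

delta = min(4, (16/7)eps)

Let eps > 0 be given. We want delta > 0 with 0 < |w + 6| < delta ⇒ |(-5w - 4)/(w - 2) + 13/4| < eps.
Combining over a common denominator, (-5w - 4)/(w - 2) + 13/4 = [(-5w - 4)·(-8) − 26·(w - 2)] / [(-8)·(w - 2)] = 14(w + 6) / ((-8)(w - 2)).
So |(-5w - 4)/(w - 2) + 13/4| = 14|w + 6| / (8·|w − 2|).
Require delta ≤ 4, so |w − 2| ≥ |-8| − |w + 6| > 8 − 4 = 4.
Hence |(-5w - 4)/(w - 2) + 13/4| < 14|w + 6|/(8·4) = (7/16)|w + 6|, which is < eps once |w + 6| < (16/7)eps.
Take delta = min(4, (16/7)eps). Then 0 < |w + 6| < delta forces both bounds, so |(-5w - 4)/(w - 2) + 13/4| < eps.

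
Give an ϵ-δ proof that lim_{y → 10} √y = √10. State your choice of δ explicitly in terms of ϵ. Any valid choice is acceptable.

δ = min(10, √10·ϵ)

Suppose ϵ > 0. We want δ > 0 such that 0 < |y − 10| < δ implies |√y − √10| < ϵ.
Rationalise: √y − √10 = (y − 10)/(√y + √10), so |√y − √10| = |y − 10|/(√y + √10).
Restrict δ ≤ 10 so that |y − 10| < 10 forces y > 0, and then √y + √10 > √10.
Hence |√y − √10| < |y − 10|/√10, which is < ϵ once |y − 10| < √10·ϵ.
Take δ = min(10, √10·ϵ). If 0 < |y − 10| < δ then y > 0 and |√y − √10| < |y − 10|/√10 < ϵ.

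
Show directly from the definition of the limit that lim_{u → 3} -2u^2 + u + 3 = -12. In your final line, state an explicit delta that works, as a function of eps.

delta = min(1, eps/13)

Fix eps > 0. We want delta > 0 such that 0 < |u − 3| < delta implies |(-2u^2 + u + 3) + 12| < eps.
(-2u^2 + u + 3) + 12 = -2u^2 + u + 15 = (u − 3)(-2u - 5).
So |(-2u^2 + u + 3) + 12| = |u − 3|·|-2u - 5|.
Assume first that |u − 3| < 1, so |u| < 4. Then |-2u - 5| ≤ 2·4 + 5 = 13.
Hence |(-2u^2 + u + 3) + 12| ≤ 13|u − 3| < eps provided |u − 3| < eps/13.
Take delta = min(1, eps/13). Then 0 < |u − 3| < delta gives both |u − 3| < 1 and |u − 3| < eps/13, so |(-2u^2 + u + 3) + 12| < eps.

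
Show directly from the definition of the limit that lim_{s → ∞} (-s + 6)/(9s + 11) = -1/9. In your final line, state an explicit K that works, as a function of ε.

K = (65/81)/ε

Let ε > 0 be given. We seek K > 0 such that s > K implies |(-s + 6)/(9s + 11) + 1/9| < ε.
(-s + 6)/(9s + 11) + 1/9 = (9(-s + 6) − (-1)(9s + 11)) / (9(9s + 11)) = 65/(9(9s + 11)).
For s > 0 we have 9s + 11 > 9s, so |(-s + 6)/(9s + 11) + 1/9| = 65/(9(9s + 11)) < 65/(9·9s) = (65/81)/s.
Thus |(-s + 6)/(9s + 11) + 1/9| < ε whenever s > (65/81)/ε.
Take K = (65/81)/ε. If s > K then |(-s + 6)/(9s + 11) + 1/9| < (65/81)/s < ε.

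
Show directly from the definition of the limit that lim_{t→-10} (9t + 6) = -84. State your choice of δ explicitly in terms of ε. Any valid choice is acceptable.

δ = ε/9

Fix ε > 0. We need δ > 0 so that 0 < |t + 10| < δ implies |(9t + 6) + 84| < ε.
Since (9t + 6) + 84 = 9(t + 10), we have |(9t + 6) + 84| = 9|t + 10|.
So 9|t + 10| < ε exactly when |t + 10| < ε/9.
Take δ = ε/9. If 0 < |t + 10| < δ then |(9t + 6) + 84| = 9|t + 10| < 9·(ε/9) = ε.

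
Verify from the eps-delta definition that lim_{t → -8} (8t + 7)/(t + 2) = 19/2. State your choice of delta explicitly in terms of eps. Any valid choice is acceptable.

delta = min(3, 2eps)

Let eps > 0. We want delta > 0 with 0 < |t + 8| < delta ⇒ |(8t + 7)/(t + 2) − (19/2)| < eps.
Combining over a common denominator, (8t + 7)/(t + 2) − (19/2) = [(8t + 7)·(-6) − (-57)·(t + 2)] / [(-6)·(t + 2)] = 9(t + 8) / ((-6)(t + 2)).
So |(8t + 7)/(t + 2) − (19/2)| = 9|t + 8| / (6·|t + 2|).
Restrict delta ≤ 3. Then |t + 8| < 3 gives |t + 2| = |(t + 8) + (-6)| ≥ 6 − 3 = 3.
Hence |(8t + 7)/(t + 2) − (19/2)| < 9|t + 8|/(6·3) = (1/2)|t + 8|, which is < eps once |t + 8| < 2eps.
Take delta = min(3, 2eps). Then 0 < |t + 8| < delta forces both bounds, so |(8t + 7)/(t + 2) − (19/2)| < eps.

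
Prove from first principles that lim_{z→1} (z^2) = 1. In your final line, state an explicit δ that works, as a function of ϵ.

Let ϵ > 0 be given. We seek δ > 0 with 0 < |z − 1| < δ ⇒ |z^2 − 1| < ϵ.
Factor: z^2 − 1 = (z − 1)(z + 1), so |z^2 − 1| = |z − 1|·|z + 1|.
Restrict δ ≤ 1. Then |z − 1| < 1 gives |z| < 2, so by the triangle inequality |z + 1| ≤ 2 + 1 = 3.
Hence |z^2 − 1| ≤ 3|z − 1|, which is < ϵ once |z − 1| < ϵ/3.
Take δ = min(1, ϵ/3). If 0 < |z − 1| < δ then both bounds hold and |z^2 − 1| ≤ 3|z − 1| < 3·(ϵ/3) = ϵ.

δ = min(1, ϵ/3)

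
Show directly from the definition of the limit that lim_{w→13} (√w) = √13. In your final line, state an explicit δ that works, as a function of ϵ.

δ = min(13, √13·ϵ)

Suppose ϵ > 0. We want δ > 0 such that 0 < |w − 13| < δ implies |√w − √13| < ϵ.
Multiplying by the conjugate, |√w − √13| = |w − 13|/(√w + √13).
Restrict δ ≤ 13 so that |w − 13| < 13 forces w > 0, and then √w + √13 > √13.
Hence |√w − √13| < |w − 13|/√13, which is < ϵ once |w − 13| < √13·ϵ.
Take δ = min(13, √13·ϵ). If 0 < |w − 13| < δ then w > 0 and |√w − √13| < |w − 13|/√13 < ϵ.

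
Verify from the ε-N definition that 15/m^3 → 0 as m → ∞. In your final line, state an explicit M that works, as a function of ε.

Let ε > 0 be given. For m ≥ 1, |15/m^3 − 0| = 15/m^3.
15/m^3 < ε ⇔ m^3 > 15/ε ⇔ m > (15/ε)^{1/3}.
Take M = (15/ε)^{1/3}. Then m > M implies 15/m^3 < ε.

M = (15/ε)^{1/3}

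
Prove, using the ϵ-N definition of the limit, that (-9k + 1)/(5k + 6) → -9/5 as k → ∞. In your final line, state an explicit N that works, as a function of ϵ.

Let ϵ > 0 be given. For k ≥ 1, |(-9k + 1)/(5k + 6) + 9/5| = |59|/(5(5k + 6)) = 59/(5(5k + 6)).
Since 5k + 6 ≥ 5k for k ≥ 1, this is ≤ 59/(5·5k) = (59/25)/k.
So |(-9k + 1)/(5k + 6) + 9/5| < ϵ whenever k > (59/25)/ϵ.
Take N = (59/25)/ϵ. If k > N then |(-9k + 1)/(5k + 6) + 9/5| ≤ (59/25)/k < ϵ.

N = (59/25)/ϵ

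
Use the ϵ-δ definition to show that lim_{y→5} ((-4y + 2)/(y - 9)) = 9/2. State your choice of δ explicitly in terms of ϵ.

Fix ϵ > 0. We want δ > 0 with 0 < |y − 5| < δ ⇒ |(-4y + 2)/(y - 9) − (9/2)| < ϵ.
Combining over a common denominator, (-4y + 2)/(y - 9) − (9/2) = [(-4y + 2)·(-4) − (-18)·(y - 9)] / [(-4)·(y - 9)] = 34(y − 5) / ((-4)(y - 9)).
So |(-4y + 2)/(y - 9) − (9/2)| = 34|y − 5| / (4·|y − 9|).
Require δ ≤ 2, so |y − 9| ≥ |-4| − |y − 5| > 4 − 2 = 2.
Hence |(-4y + 2)/(y - 9) − (9/2)| < 34|y − 5|/(4·2) = (17/4)|y − 5|, which is < ϵ once |y − 5| < (4/17)ϵ.
Take δ = min(2, (4/17)ϵ). Then 0 < |y − 5| < δ forces both bounds, so |(-4y + 2)/(y - 9) − (9/2)| < ϵ.

δ = min(2, (4/17)ϵ)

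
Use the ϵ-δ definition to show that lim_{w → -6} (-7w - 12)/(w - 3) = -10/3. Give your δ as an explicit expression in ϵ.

Fix ϵ > 0. We want δ > 0 with 0 < |w + 6| < δ ⇒ |(-7w - 12)/(w - 3) + 10/3| < ϵ.
Combining over a common denominator, (-7w - 12)/(w - 3) + 10/3 = [(-7w - 12)·(-9) − 30·(w - 3)] / [(-9)·(w - 3)] = 33(w + 6) / ((-9)(w - 3)).
So |(-7w - 12)/(w - 3) + 10/3| = 33|w + 6| / (9·|w − 3|).
Restrict δ ≤ 9/2. Then |w + 6| < 9/2 gives |w − 3| = |(w + 6) + (-9)| ≥ 9 − 9/2 = 9/2.
Hence |(-7w - 12)/(w - 3) + 10/3| < 33|w + 6|/(9·(9/2)) = (22/27)|w + 6|, which is < ϵ once |w + 6| < (27/22)ϵ.
Take δ = min(9/2, (27/22)ϵ). Then 0 < |w + 6| < δ forces both bounds, so |(-7w - 12)/(w - 3) + 10/3| < ϵ.

δ = min(9/2, (27/22)ϵ)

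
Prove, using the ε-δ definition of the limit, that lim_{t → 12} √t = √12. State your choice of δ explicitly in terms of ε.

δ = min(12, √12·ε)

Let ε > 0. We want δ > 0 such that 0 < |t − 12| < δ implies |√t − √12| < ε.
Multiplying by the conjugate, |√t − √12| = |t − 12|/(√t + √12).
Restrict δ ≤ 12 so that |t − 12| < 12 forces t > 0, and then √t + √12 > √12.
Hence |√t − √12| < |t − 12|/√12, which is < ε once |t − 12| < √12·ε.
Take δ = min(12, √12·ε). If 0 < |t − 12| < δ then t > 0 and |√t − √12| < |t − 12|/√12 < ε.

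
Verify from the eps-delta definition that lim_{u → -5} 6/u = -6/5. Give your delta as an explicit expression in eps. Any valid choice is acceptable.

delta = min(5/2, (25/12)eps)

Let eps > 0 be given. We seek delta > 0 such that 0 < |u + 5| < delta implies |6/u + 6/5| < eps.
|6/u + 6/5| = 6·|-5 − u|/(5·|u|) = 6|u + 5|/(5|u|).
Restrict delta ≤ 5/2. Then |u + 5| < 5/2 gives |u| > 5/2, so 5|u| > 25/2.
Then |6/u + 6/5| < 6|u + 5|/(25/2), which is < eps when |u + 5| < (25/12)eps.
Take delta = min(5/2, (25/12)eps). Then 0 < |u + 5| < delta gives both |u + 5| < 5/2 and |u + 5| < (25/12)eps, so |6/u + 6/5| < eps.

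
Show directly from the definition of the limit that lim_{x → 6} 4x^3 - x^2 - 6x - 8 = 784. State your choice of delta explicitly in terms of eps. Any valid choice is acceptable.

Suppose eps > 0. We want delta > 0 such that 0 < |x − 6| < delta implies |(4x^3 - x^2 - 6x - 8) − 784| < eps.
(4x^3 - x^2 - 6x - 8) − 784 = 4x^3 - x^2 - 6x - 792 = (x − 6)(4x^2 + 23x + 132).
So |(4x^3 - x^2 - 6x - 8) − 784| = |x − 6|·|4x^2 + 23x + 132|.
Assume first that |x − 6| < 2, so |x| < 8. Then |4x^2 + 23x + 132| ≤ 4·8^2 + 23·8 + 132 = 572.
Hence |(4x^3 - x^2 - 6x - 8) − 784| ≤ 572|x − 6| < eps provided |x − 6| < eps/572.
Choosing delta = min(2, eps/572) ensures both conditions, hence |(4x^3 - x^2 - 6x - 8) − 784| < eps.

delta = min(2, eps/572)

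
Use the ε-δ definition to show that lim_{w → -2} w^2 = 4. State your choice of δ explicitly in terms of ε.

Let ε > 0 be given. We seek δ > 0 with 0 < |w + 2| < δ ⇒ |w^2 − 4| < ε.
Factor: w^2 − 4 = (w + 2)(w - 2), so |w^2 − 4| = |w + 2|·|w - 2|.
Impose δ ≤ 1 so that |w| < 3; then |w - 2| ≤ 5.
Hence |w^2 − 4| ≤ 5|w + 2|, which is < ε once |w + 2| < ε/5.
Take δ = min(1, ε/5). If 0 < |w + 2| < δ then both bounds hold and |w^2 − 4| ≤ 5|w + 2| < 5·(ε/5) = ε.

δ = min(1, ε/5)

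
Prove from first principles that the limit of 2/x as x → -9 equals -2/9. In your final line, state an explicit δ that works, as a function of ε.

Let ε > 0. We seek δ > 0 such that 0 < |x + 9| < δ implies |2/x + 2/9| < ε.
|2/x + 2/9| = 2·|-9 − x|/(9·|x|) = 2|x + 9|/(9|x|).
Require δ ≤ 9/2 so that |x| > 9 − 9/2 = 9/2, hence 9|x| > 81/2.
Then |2/x + 2/9| < 2|x + 9|/(81/2), which is < ε when |x + 9| < (81/4)ε.
Take δ = min(9/2, (81/4)ε). Then 0 < |x + 9| < δ gives both |x + 9| < 9/2 and |x + 9| < (81/4)ε, so |2/x + 2/9| < ε.

δ = min(9/2, (81/4)ε)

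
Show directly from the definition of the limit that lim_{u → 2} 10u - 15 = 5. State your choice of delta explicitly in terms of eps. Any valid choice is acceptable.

delta = eps/10

Let eps > 0 be given. We need delta > 0 so that 0 < |u − 2| < delta implies |(10u - 15) − 5| < eps.
Since (10u - 15) − 5 = 10(u − 2), we have |(10u - 15) − 5| = 10|u − 2|.
So 10|u − 2| < eps exactly when |u − 2| < eps/10.
Choosing delta = eps/10 gives |(10u - 15) − 5| = 10|u − 2| < eps whenever |u − 2| < delta.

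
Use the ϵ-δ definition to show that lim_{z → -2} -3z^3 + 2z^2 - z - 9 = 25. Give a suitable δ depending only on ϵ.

Let ϵ > 0 be given. We want δ > 0 such that 0 < |z + 2| < δ implies |(-3z^3 + 2z^2 - z - 9) − 25| < ϵ.
(-3z^3 + 2z^2 - z - 9) − 25 = -3z^3 + 2z^2 - z - 34 = (z + 2)(-3z^2 + 8z - 17).
So |(-3z^3 + 2z^2 - z - 9) − 25| = |z + 2|·|-3z^2 + 8z - 17|.
Require δ ≤ 1. Then |z + 2| < 1 gives |z| < 3, and by the triangle inequality |-3z^2 + 8z - 17| ≤ 3·3^2 + 8·3 + 17 = 68.
Hence |(-3z^3 + 2z^2 - z - 9) − 25| ≤ 68|z + 2| < ϵ provided |z + 2| < ϵ/68.
Choosing δ = min(1, ϵ/68) ensures both conditions, hence |(-3z^3 + 2z^2 - z - 9) − 25| < ϵ.

δ = min(1, ϵ/68)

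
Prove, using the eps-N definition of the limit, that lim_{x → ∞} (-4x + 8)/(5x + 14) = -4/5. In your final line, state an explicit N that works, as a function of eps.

Fix eps > 0. We seek N > 0 such that x > N implies |(-4x + 8)/(5x + 14) + 4/5| < eps.
(-4x + 8)/(5x + 14) + 4/5 = (5(-4x + 8) − (-4)(5x + 14)) / (5(5x + 14)) = 96/(5(5x + 14)).
For x > 0 we have 5x + 14 > 5x, so |(-4x + 8)/(5x + 14) + 4/5| = 96/(5(5x + 14)) < 96/(5·5x) = (96/25)/x.
Thus |(-4x + 8)/(5x + 14) + 4/5| < eps whenever x > (96/25)/eps.
Take N = (96/25)/eps. If x > N then |(-4x + 8)/(5x + 14) + 4/5| < (96/25)/x < eps.

N = (96/25)/eps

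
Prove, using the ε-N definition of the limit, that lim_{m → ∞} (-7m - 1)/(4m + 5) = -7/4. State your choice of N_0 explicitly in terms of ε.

N_0 = (31/16)/ε

Suppose ε > 0. For m ≥ 1, |(-7m - 1)/(4m + 5) + 7/4| = |31|/(4(4m + 5)) = 31/(4(4m + 5)).
Since 4m + 5 ≥ 4m for m ≥ 1, this is ≤ 31/(4·4m) = (31/16)/m.
So |(-7m - 1)/(4m + 5) + 7/4| < ε whenever m > (31/16)/ε.
Take N_0 = (31/16)/ε. If m > N_0 then |(-7m - 1)/(4m + 5) + 7/4| ≤ (31/16)/m < ε.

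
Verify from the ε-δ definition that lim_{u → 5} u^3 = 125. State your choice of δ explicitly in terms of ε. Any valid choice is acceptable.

Let ε > 0 be given. We seek δ > 0 with 0 < |u − 5| < δ ⇒ |u^3 − 125| < ε.
Factor: u^3 − 125 = (u − 5)(u^2 + 5u + 25), so |u^3 − 125| = |u − 5|·|u^2 + 5u + 25|.
Restrict δ ≤ 2. Then |u − 5| < 2 gives |u| < 7, so by the triangle inequality |u^2 + 5u + 25| ≤ 7^2 + 5·7 + 25 = 109.
Hence |u^3 − 125| ≤ 109|u − 5|, which is < ε once |u − 5| < ε/109.
Take δ = min(2, ε/109). If 0 < |u − 5| < δ then both bounds hold and |u^3 − 125| ≤ 109|u − 5| < 109·(ε/109) = ε.

δ = min(2, ε/109)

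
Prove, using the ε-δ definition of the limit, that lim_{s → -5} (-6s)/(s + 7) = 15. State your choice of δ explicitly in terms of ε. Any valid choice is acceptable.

Fix ε > 0. We want δ > 0 with 0 < |s + 5| < δ ⇒ |(-6s)/(s + 7) − 15| < ε.
Combining over a common denominator, (-6s)/(s + 7) − 15 = [(-6s)·2 − 30·(s + 7)] / [2·(s + 7)] = -42(s + 5) / (2(s + 7)).
So |(-6s)/(s + 7) − 15| = 42|s + 5| / (2·|s + 7|).
Require δ ≤ 1, so |s + 7| ≥ |2| − |s + 5| > 2 − 1 = 1.
Hence |(-6s)/(s + 7) − 15| < 42|s + 5|/(2·1) = 21|s + 5|, which is < ε once |s + 5| < (1/21)ε.
Take δ = min(1, (1/21)ε). Then 0 < |s + 5| < δ forces both bounds, so |(-6s)/(s + 7) − 15| < ε.

δ = min(1, (1/21)ε)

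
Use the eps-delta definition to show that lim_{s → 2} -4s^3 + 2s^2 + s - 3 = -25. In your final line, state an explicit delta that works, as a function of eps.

Suppose eps > 0. We want delta > 0 such that 0 < |s − 2| < delta implies |(-4s^3 + 2s^2 + s - 3) + 25| < eps.
(-4s^3 + 2s^2 + s - 3) + 25 = -4s^3 + 2s^2 + s + 22 = (s − 2)(-4s^2 - 6s - 11).
So |(-4s^3 + 2s^2 + s - 3) + 25| = |s − 2|·|-4s^2 - 6s - 11|.
Assume first that |s − 2| < 2, so |s| < 4. Then |-4s^2 - 6s - 11| ≤ 4·4^2 + 6·4 + 11 = 99.
Hence |(-4s^3 + 2s^2 + s - 3) + 25| ≤ 99|s − 2| < eps provided |s − 2| < eps/99.
Choosing delta = min(2, eps/99) ensures both conditions, hence |(-4s^3 + 2s^2 + s - 3) + 25| < eps.

delta = min(2, eps/99)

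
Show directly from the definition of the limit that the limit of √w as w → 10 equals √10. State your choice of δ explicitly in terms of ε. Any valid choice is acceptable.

δ = min(10, √10·ε)

Suppose ε > 0. We want δ > 0 such that 0 < |w − 10| < δ implies |√w − √10| < ε.
Multiplying by the conjugate, |√w − √10| = |w − 10|/(√w + √10).
Restrict δ ≤ 10 so that |w − 10| < 10 forces w > 0, and then √w + √10 > √10.
Hence |√w − √10| < |w − 10|/√10, which is < ε once |w − 10| < √10·ε.
Take δ = min(10, √10·ε). If 0 < |w − 10| < δ then w > 0 and |√w − √10| < |w − 10|/√10 < ε.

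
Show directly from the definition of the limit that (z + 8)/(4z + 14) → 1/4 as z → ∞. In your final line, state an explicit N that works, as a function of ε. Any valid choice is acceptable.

Fix ε > 0. We seek N > 0 such that z > N implies |(z + 8)/(4z + 14) − (1/4)| < ε.
(z + 8)/(4z + 14) − (1/4) = (4(z + 8) − (4z + 14)) / (4(4z + 14)) = 18/(4(4z + 14)).
For z > 0 we have 4z + 14 > 4z, so |(z + 8)/(4z + 14) − (1/4)| = 18/(4(4z + 14)) < 18/(4·4z) = (9/8)/z.
Thus |(z + 8)/(4z + 14) − (1/4)| < ε whenever z > (9/8)/ε.
Take N = (9/8)/ε. If z > N then |(z + 8)/(4z + 14) − (1/4)| < (9/8)/z < ε.

N = (9/8)/ε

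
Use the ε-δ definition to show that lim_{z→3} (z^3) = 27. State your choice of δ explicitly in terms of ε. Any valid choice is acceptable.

δ = min(1, ε/37)

Let ε > 0. We seek δ > 0 with 0 < |z − 3| < δ ⇒ |z^3 − 27| < ε.
Factor: z^3 − 27 = (z − 3)(z^2 + 3z + 9), so |z^3 − 27| = |z − 3|·|z^2 + 3z + 9|.
Impose δ ≤ 1 so that |z| < 4; then |z^2 + 3z + 9| ≤ 37.
Hence |z^3 − 27| ≤ 37|z − 3|, which is < ε once |z − 3| < ε/37.
Take δ = min(1, ε/37). If 0 < |z − 3| < δ then both bounds hold and |z^3 − 27| ≤ 37|z − 3| < 37·(ε/37) = ε.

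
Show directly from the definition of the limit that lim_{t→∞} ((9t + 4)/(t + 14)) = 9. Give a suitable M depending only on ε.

M = 122/ε

Let ε > 0 be given. We seek M > 0 such that t > M implies |(9t + 4)/(t + 14) − 9| < ε.
(9t + 4)/(t + 14) − 9 = ((9t + 4) − 9(t + 14)) / ((t + 14)) = -122/((t + 14)).
For t > 0 we have t + 14 > t, so |(9t + 4)/(t + 14) − 9| = 122/((t + 14)) < 122/(t) = 122/t.
Thus |(9t + 4)/(t + 14) − 9| < ε whenever t > 122/ε.
Take M = 122/ε. If t > M then |(9t + 4)/(t + 14) − 9| < 122/t < ε.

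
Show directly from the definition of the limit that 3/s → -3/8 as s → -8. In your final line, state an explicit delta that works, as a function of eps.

Let eps > 0. We seek delta > 0 such that 0 < |s + 8| < delta implies |3/s + 3/8| < eps.
|3/s + 3/8| = 3·|-8 − s|/(8·|s|) = 3|s + 8|/(8|s|).
Restrict delta ≤ 4. Then |s + 8| < 4 gives |s| > 4, so 8|s| > 32.
Then |3/s + 3/8| < 3|s + 8|/32, which is < eps when |s + 8| < (32/3)eps.
Take delta = min(4, (32/3)eps). Then 0 < |s + 8| < delta gives both |s + 8| < 4 and |s + 8| < (32/3)eps, so |3/s + 3/8| < eps.

delta = min(4, (32/3)eps)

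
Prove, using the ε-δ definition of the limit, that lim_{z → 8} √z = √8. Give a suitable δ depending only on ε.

Let ε > 0. We want δ > 0 such that 0 < |z − 8| < δ implies |√z − √8| < ε.
Multiplying by the conjugate, |√z − √8| = |z − 8|/(√z + √8).
Restrict δ ≤ 8 so that |z − 8| < 8 forces z > 0, and then √z + √8 > √8.
Hence |√z − √8| < |z − 8|/√8, which is < ε once |z − 8| < √8·ε.
Take δ = min(8, √8·ε). If 0 < |z − 8| < δ then z > 0 and |√z − √8| < |z − 8|/√8 < ε.

δ = min(8, √8·ε)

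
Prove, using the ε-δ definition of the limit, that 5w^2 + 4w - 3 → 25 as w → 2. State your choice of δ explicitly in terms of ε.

Fix ε > 0. We want δ > 0 such that 0 < |w − 2| < δ implies |(5w^2 + 4w - 3) − 25| < ε.
(5w^2 + 4w - 3) − 25 = 5w^2 + 4w - 28 = (w − 2)(5w + 14).
So |(5w^2 + 4w - 3) − 25| = |w − 2|·|5w + 14|.
Assume first that |w − 2| < 2, so |w| < 4. Then |5w + 14| ≤ 5·4 + 14 = 34.
Hence |(5w^2 + 4w - 3) − 25| ≤ 34|w − 2| < ε provided |w − 2| < ε/34.
Take δ = min(2, ε/34). Then 0 < |w − 2| < δ gives both |w − 2| < 2 and |w − 2| < ε/34, so |(5w^2 + 4w - 3) − 25| < ε.

δ = min(2, ε/34)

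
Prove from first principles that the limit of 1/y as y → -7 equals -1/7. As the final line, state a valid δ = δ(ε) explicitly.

Suppose ε > 0. We seek δ > 0 such that 0 < |y + 7| < δ implies |1/y + 1/7| < ε.
|1/y + 1/7| = |-7 − y|/(7·|y|) = |y + 7|/(7|y|).
Restrict δ ≤ 7/2. Then |y + 7| < 7/2 gives |y| > 7/2, so 7|y| > 49/2.
Then |1/y + 1/7| < |y + 7|/(49/2), which is < ε when |y + 7| < (49/2)ε.
Take δ = min(7/2, (49/2)ε). Then 0 < |y + 7| < δ gives both |y + 7| < 7/2 and |y + 7| < (49/2)ε, so |1/y + 1/7| < ε.

δ = min(7/2, (49/2)ε)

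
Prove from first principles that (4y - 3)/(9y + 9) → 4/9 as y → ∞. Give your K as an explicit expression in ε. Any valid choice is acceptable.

K = (7/9)/ε

Let ε > 0 be given. We seek K > 0 such that y > K implies |(4y - 3)/(9y + 9) − (4/9)| < ε.
(4y - 3)/(9y + 9) − (4/9) = (9(4y - 3) − 4(9y + 9)) / (9(9y + 9)) = -63/(9(9y + 9)).
For y > 0 we have 9y + 9 > 9y, so |(4y - 3)/(9y + 9) − (4/9)| = 63/(9(9y + 9)) < 63/(9·9y) = (7/9)/y.
Thus |(4y - 3)/(9y + 9) − (4/9)| < ε whenever y > (7/9)/ε.
Take K = (7/9)/ε. If y > K then |(4y - 3)/(9y + 9) − (4/9)| < (7/9)/y < ε.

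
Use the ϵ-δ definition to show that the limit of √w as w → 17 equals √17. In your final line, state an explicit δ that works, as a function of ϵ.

δ = min(17, √17·ϵ)

Fix ϵ > 0. We want δ > 0 such that 0 < |w − 17| < δ implies |√w − √17| < ϵ.
Rationalise: √w − √17 = (w − 17)/(√w + √17), so |√w − √17| = |w − 17|/(√w + √17).
Restrict δ ≤ 17 so that |w − 17| < 17 forces w > 0, and then √w + √17 > √17.
Hence |√w − √17| < |w − 17|/√17, which is < ϵ once |w − 17| < √17·ϵ.
Take δ = min(17, √17·ϵ). If 0 < |w − 17| < δ then w > 0 and |√w − √17| < |w − 17|/√17 < ϵ.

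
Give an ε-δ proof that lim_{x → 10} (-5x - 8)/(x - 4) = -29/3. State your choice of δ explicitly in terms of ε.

δ = min(3, (9/14)ε)

Fix ε > 0. We want δ > 0 with 0 < |x − 10| < δ ⇒ |(-5x - 8)/(x - 4) + 29/3| < ε.
Combining over a common denominator, (-5x - 8)/(x - 4) + 29/3 = [(-5x - 8)·6 − (-58)·(x - 4)] / [6·(x - 4)] = 28(x − 10) / (6(x - 4)).
So |(-5x - 8)/(x - 4) + 29/3| = 28|x − 10| / (6·|x − 4|).
Require δ ≤ 3, so |x − 4| ≥ |6| − |x − 10| > 6 − 3 = 3.
Hence |(-5x - 8)/(x - 4) + 29/3| < 28|x − 10|/(6·3) = (14/9)|x − 10|, which is < ε once |x − 10| < (9/14)ε.
Take δ = min(3, (9/14)ε). Then 0 < |x − 10| < δ forces both bounds, so |(-5x - 8)/(x - 4) + 29/3| < ε.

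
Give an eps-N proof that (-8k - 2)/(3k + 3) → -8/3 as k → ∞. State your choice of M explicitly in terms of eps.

M = 2/eps

Let eps > 0 be given. For k ≥ 1, |(-8k - 2)/(3k + 3) + 8/3| = |18|/(3(3k + 3)) = 18/(3(3k + 3)).
Since 3k + 3 ≥ 3k for k ≥ 1, this is ≤ 18/(3·3k) = 2/k.
So |(-8k - 2)/(3k + 3) + 8/3| < eps whenever k > 2/eps.
Take M = 2/eps. If k > M then |(-8k - 2)/(3k + 3) + 8/3| ≤ 2/k < eps.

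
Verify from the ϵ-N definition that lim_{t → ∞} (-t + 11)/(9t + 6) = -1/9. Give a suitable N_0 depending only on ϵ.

N_0 = (35/27)/ϵ

Fix ϵ > 0. We seek N_0 > 0 such that t > N_0 implies |(-t + 11)/(9t + 6) + 1/9| < ϵ.
(-t + 11)/(9t + 6) + 1/9 = (9(-t + 11) − (-1)(9t + 6)) / (9(9t + 6)) = 105/(9(9t + 6)).
For t > 0 we have 9t + 6 > 9t, so |(-t + 11)/(9t + 6) + 1/9| = 105/(9(9t + 6)) < 105/(9·9t) = (35/27)/t.
Thus |(-t + 11)/(9t + 6) + 1/9| < ϵ whenever t > (35/27)/ϵ.
Take N_0 = (35/27)/ϵ. If t > N_0 then |(-t + 11)/(9t + 6) + 1/9| < (35/27)/t < ϵ.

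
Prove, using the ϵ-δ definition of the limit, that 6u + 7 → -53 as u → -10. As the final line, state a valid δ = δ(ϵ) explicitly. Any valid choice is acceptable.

δ = ϵ/6

Let ϵ > 0. We need δ > 0 so that 0 < |u + 10| < δ implies |(6u + 7) + 53| < ϵ.
Since (6u + 7) + 53 = 6(u + 10), we have |(6u + 7) + 53| = 6|u + 10|.
Thus it suffices that |u + 10| < ϵ/6.
Choosing δ = ϵ/6 gives |(6u + 7) + 53| = 6|u + 10| < ϵ whenever |u + 10| < δ.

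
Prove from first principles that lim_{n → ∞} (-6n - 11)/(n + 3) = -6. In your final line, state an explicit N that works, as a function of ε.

Fix ε > 0. For n ≥ 1, |(-6n - 11)/(n + 3) + 6| = |7|/((n + 3)) = 7/((n + 3)).
Since n + 3 ≥ n for n ≥ 1, this is ≤ 7/(n) = 7/n.
So |(-6n - 11)/(n + 3) + 6| < ε whenever n > 7/ε.
Take N = 7/ε. If n > N then |(-6n - 11)/(n + 3) + 6| ≤ 7/n < ε.

N = 7/ε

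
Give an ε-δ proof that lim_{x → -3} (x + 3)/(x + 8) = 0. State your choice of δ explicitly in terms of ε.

Let ε > 0 be given. We want δ > 0 with 0 < |x + 3| < δ ⇒ |(x + 3)/(x + 8) − 0| < ε.
Combining over a common denominator, (x + 3)/(x + 8) − 0 = [(x + 3)·5 − 0·(x + 8)] / [5·(x + 8)] = 5(x + 3) / (5(x + 8)).
So |(x + 3)/(x + 8) − 0| = 5|x + 3| / (5·|x + 8|).
Require δ ≤ 5/2, so |x + 8| ≥ |5| − |x + 3| > 5 − 5/2 = 5/2.
Hence |(x + 3)/(x + 8) − 0| < 5|x + 3|/(5·(5/2)) = (2/5)|x + 3|, which is < ε once |x + 3| < (5/2)ε.
Take δ = min(5/2, (5/2)ε). Then 0 < |x + 3| < δ forces both bounds, so |(x + 3)/(x + 8) − 0| < ε.

δ = min(5/2, (5/2)ε)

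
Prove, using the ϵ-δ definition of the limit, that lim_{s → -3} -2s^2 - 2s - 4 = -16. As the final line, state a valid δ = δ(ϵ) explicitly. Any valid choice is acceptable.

δ = min(1, ϵ/12)

Fix ϵ > 0. We want δ > 0 such that 0 < |s + 3| < δ implies |(-2s^2 - 2s - 4) + 16| < ϵ.
(-2s^2 - 2s - 4) + 16 = -2s^2 - 2s + 12 = (s + 3)(-2s + 4).
So |(-2s^2 - 2s - 4) + 16| = |s + 3|·|-2s + 4|.
Assume first that |s + 3| < 1, so |s| < 4. Then |-2s + 4| ≤ 2·4 + 4 = 12.
Hence |(-2s^2 - 2s - 4) + 16| ≤ 12|s + 3| < ϵ provided |s + 3| < ϵ/12.
Choosing δ = min(1, ϵ/12) ensures both conditions, hence |(-2s^2 - 2s - 4) + 16| < ϵ.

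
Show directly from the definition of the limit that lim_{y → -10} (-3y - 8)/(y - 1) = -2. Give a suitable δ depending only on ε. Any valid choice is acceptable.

Suppose ε > 0. We want δ > 0 with 0 < |y + 10| < δ ⇒ |(-3y - 8)/(y - 1) + 2| < ε.
Combining over a common denominator, (-3y - 8)/(y - 1) + 2 = [(-3y - 8)·(-11) − 22·(y - 1)] / [(-11)·(y - 1)] = 11(y + 10) / ((-11)(y - 1)).
So |(-3y - 8)/(y - 1) + 2| = 11|y + 10| / (11·|y − 1|).
Restrict δ ≤ 11/2. Then |y + 10| < 11/2 gives |y − 1| = |(y + 10) + (-11)| ≥ 11 − 11/2 = 11/2.
Hence |(-3y - 8)/(y - 1) + 2| < 11|y + 10|/(11·(11/2)) = (2/11)|y + 10|, which is < ε once |y + 10| < (11/2)ε.
Take δ = min(11/2, (11/2)ε). Then 0 < |y + 10| < δ forces both bounds, so |(-3y - 8)/(y - 1) + 2| < ε.

δ = min(11/2, (11/2)ε)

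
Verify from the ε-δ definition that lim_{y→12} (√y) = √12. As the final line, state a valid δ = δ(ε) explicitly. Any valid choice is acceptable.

Let ε > 0 be given. We want δ > 0 such that 0 < |y − 12| < δ implies |√y − √12| < ε.
Multiplying by the conjugate, |√y − √12| = |y − 12|/(√y + √12).
Restrict δ ≤ 12 so that |y − 12| < 12 forces y > 0, and then √y + √12 > √12.
Hence |√y − √12| < |y − 12|/√12, which is < ε once |y − 12| < √12·ε.
Take δ = min(12, √12·ε). If 0 < |y − 12| < δ then y > 0 and |√y − √12| < |y − 12|/√12 < ε.

δ = min(12, √12·ε)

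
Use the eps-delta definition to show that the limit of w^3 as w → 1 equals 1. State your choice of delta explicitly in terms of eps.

delta = min(1, eps/7)

Let eps > 0 be given. We seek delta > 0 with 0 < |w − 1| < delta ⇒ |w^3 − 1| < eps.
Factor: w^3 − 1 = (w − 1)(w^2 + w + 1), so |w^3 − 1| = |w − 1|·|w^2 + w + 1|.
Impose delta ≤ 1 so that |w| < 2; then |w^2 + w + 1| ≤ 7.
Hence |w^3 − 1| ≤ 7|w − 1|, which is < eps once |w − 1| < eps/7.
Take delta = min(1, eps/7). If 0 < |w − 1| < delta then both bounds hold and |w^3 − 1| ≤ 7|w − 1| < 7·(eps/7) = eps.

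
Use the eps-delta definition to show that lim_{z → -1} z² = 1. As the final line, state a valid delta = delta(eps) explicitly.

Fix eps > 0. We seek delta > 0 with 0 < |z + 1| < delta ⇒ |z² − 1| < eps.
Factor: z² − 1 = (z + 1)(z - 1), so |z² − 1| = |z + 1|·|z - 1|.
Restrict delta ≤ 1. Then |z + 1| < 1 gives |z| < 2, so by the triangle inequality |z - 1| ≤ 2 + 1 = 3.
Hence |z² − 1| ≤ 3|z + 1|, which is < eps once |z + 1| < eps/3.
Take delta = min(1, eps/3). If 0 < |z + 1| < delta then both bounds hold and |z² − 1| ≤ 3|z + 1| < 3·(eps/3) = eps.

delta = min(1, eps/3)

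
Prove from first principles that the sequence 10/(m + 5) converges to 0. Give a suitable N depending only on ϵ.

Suppose ϵ > 0. For m ≥ 1, |10/(m + 5) − 0| = 10/(m + 5) ≤ 10/m.
We need 10/m < ϵ, i.e. m > 10/ϵ.
Take N = 10/ϵ. If m > N then |10/(m + 5)| ≤ 10/m < ϵ.

N = 10/ϵ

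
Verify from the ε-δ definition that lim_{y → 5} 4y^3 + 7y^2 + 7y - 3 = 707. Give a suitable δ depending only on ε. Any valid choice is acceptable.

δ = min(1, ε/448)

Fix ε > 0. We want δ > 0 such that 0 < |y − 5| < δ implies |(4y^3 + 7y^2 + 7y - 3) − 707| < ε.
(4y^3 + 7y^2 + 7y - 3) − 707 = 4y^3 + 7y^2 + 7y - 710 = (y − 5)(4y^2 + 27y + 142).
So |(4y^3 + 7y^2 + 7y - 3) − 707| = |y − 5|·|4y^2 + 27y + 142|.
Require δ ≤ 1. Then |y − 5| < 1 gives |y| < 6, and by the triangle inequality |4y^2 + 27y + 142| ≤ 4·6^2 + 27·6 + 142 = 448.
Hence |(4y^3 + 7y^2 + 7y - 3) − 707| ≤ 448|y − 5| < ε provided |y − 5| < ε/448.
Take δ = min(1, ε/448). Then 0 < |y − 5| < δ gives both |y − 5| < 1 and |y − 5| < ε/448, so |(4y^3 + 7y^2 + 7y - 3) − 707| < ε.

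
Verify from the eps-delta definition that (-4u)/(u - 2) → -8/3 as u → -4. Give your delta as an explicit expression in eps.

Let eps > 0 be given. We want delta > 0 with 0 < |u + 4| < delta ⇒ |(-4u)/(u - 2) + 8/3| < eps.
Combining over a common denominator, (-4u)/(u - 2) + 8/3 = [(-4u)·(-6) − 16·(u - 2)] / [(-6)·(u - 2)] = 8(u + 4) / ((-6)(u - 2)).
So |(-4u)/(u - 2) + 8/3| = 8|u + 4| / (6·|u − 2|).
Require delta ≤ 3, so |u − 2| ≥ |-6| − |u + 4| > 6 − 3 = 3.
Hence |(-4u)/(u - 2) + 8/3| < 8|u + 4|/(6·3) = (4/9)|u + 4|, which is < eps once |u + 4| < (9/4)eps.
Take delta = min(3, (9/4)eps). Then 0 < |u + 4| < delta forces both bounds, so |(-4u)/(u - 2) + 8/3| < eps.

delta = min(3, (9/4)eps)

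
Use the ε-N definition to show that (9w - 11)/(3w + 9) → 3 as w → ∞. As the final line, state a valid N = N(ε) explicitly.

N = (38/3)/ε

Let ε > 0 be given. We seek N > 0 such that w > N implies |(9w - 11)/(3w + 9) − 3| < ε.
(9w - 11)/(3w + 9) − 3 = (3(9w - 11) − 9(3w + 9)) / (3(3w + 9)) = -114/(3(3w + 9)).
For w > 0 we have 3w + 9 > 3w, so |(9w - 11)/(3w + 9) − 3| = 114/(3(3w + 9)) < 114/(3·3w) = (38/3)/w.
Thus |(9w - 11)/(3w + 9) − 3| < ε whenever w > (38/3)/ε.
Take N = (38/3)/ε. If w > N then |(9w - 11)/(3w + 9) − 3| < (38/3)/w < ε.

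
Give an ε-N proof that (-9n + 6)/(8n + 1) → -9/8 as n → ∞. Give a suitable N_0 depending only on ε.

N_0 = (57/64)/ε

Suppose ε > 0. For n ≥ 1, |(-9n + 6)/(8n + 1) + 9/8| = |57|/(8(8n + 1)) = 57/(8(8n + 1)).
Since 8n + 1 ≥ 8n for n ≥ 1, this is ≤ 57/(8·8n) = (57/64)/n.
So |(-9n + 6)/(8n + 1) + 9/8| < ε whenever n > (57/64)/ε.
Take N_0 = (57/64)/ε. If n > N_0 then |(-9n + 6)/(8n + 1) + 9/8| ≤ (57/64)/n < ε.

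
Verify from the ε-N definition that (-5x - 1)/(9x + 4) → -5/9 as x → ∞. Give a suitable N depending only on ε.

Fix ε > 0. We seek N > 0 such that x > N implies |(-5x - 1)/(9x + 4) + 5/9| < ε.
(-5x - 1)/(9x + 4) + 5/9 = (9(-5x - 1) − (-5)(9x + 4)) / (9(9x + 4)) = 11/(9(9x + 4)).
For x > 0 we have 9x + 4 > 9x, so |(-5x - 1)/(9x + 4) + 5/9| = 11/(9(9x + 4)) < 11/(9·9x) = (11/81)/x.
Thus |(-5x - 1)/(9x + 4) + 5/9| < ε whenever x > (11/81)/ε.
Take N = (11/81)/ε. If x > N then |(-5x - 1)/(9x + 4) + 5/9| < (11/81)/x < ε.

N = (11/81)/ε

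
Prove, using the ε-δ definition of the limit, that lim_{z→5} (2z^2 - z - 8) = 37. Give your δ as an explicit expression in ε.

Let ε > 0 be given. We want δ > 0 such that 0 < |z − 5| < δ implies |(2z^2 - z - 8) − 37| < ε.
(2z^2 - z - 8) − 37 = 2z^2 - z - 45 = (z − 5)(2z + 9).
So |(2z^2 - z - 8) − 37| = |z − 5|·|2z + 9|.
Require δ ≤ 1. Then |z − 5| < 1 gives |z| < 6, and by the triangle inequality |2z + 9| ≤ 2·6 + 9 = 21.
Hence |(2z^2 - z - 8) − 37| ≤ 21|z − 5| < ε provided |z − 5| < ε/21.
Take δ = min(1, ε/21). Then 0 < |z − 5| < δ gives both |z − 5| < 1 and |z − 5| < ε/21, so |(2z^2 - z - 8) − 37| < ε.

δ = min(1, ε/21)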